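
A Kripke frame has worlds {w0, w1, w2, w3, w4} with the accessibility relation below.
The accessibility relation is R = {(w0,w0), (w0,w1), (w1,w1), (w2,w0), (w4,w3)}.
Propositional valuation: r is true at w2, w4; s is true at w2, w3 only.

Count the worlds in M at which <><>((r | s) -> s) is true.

Recall that <>ψ holds at a world iff ψ holds at some accessible world.
Let φ = <><>((r | s) -> s). Evaluate φ at each world:
  w0 (successors {w0, w1}): φ is true.
  w1 (successors {w1}): φ is true.
  w2 (successors {w0}): φ is true.
  w3 (successors ∅): φ is false.
  w4 (successors {w3}): φ is false.
For instance, at w0:
  At w0: <><>((r | s) -> s) requires <>((r | s) -> s) at some successor in {w0, w1}.
    <>((r | s) -> s) holds at w0, so <><>((r | s) -> s) is true at w0.
      At w0: <>((r | s) -> s) requires (r | s) -> s at some successor in {w0, w1}.
        (r | s) -> s holds at w0, so <>((r | s) -> s) is true at w0.
Satisfying worlds: {w0, w1, w2}

3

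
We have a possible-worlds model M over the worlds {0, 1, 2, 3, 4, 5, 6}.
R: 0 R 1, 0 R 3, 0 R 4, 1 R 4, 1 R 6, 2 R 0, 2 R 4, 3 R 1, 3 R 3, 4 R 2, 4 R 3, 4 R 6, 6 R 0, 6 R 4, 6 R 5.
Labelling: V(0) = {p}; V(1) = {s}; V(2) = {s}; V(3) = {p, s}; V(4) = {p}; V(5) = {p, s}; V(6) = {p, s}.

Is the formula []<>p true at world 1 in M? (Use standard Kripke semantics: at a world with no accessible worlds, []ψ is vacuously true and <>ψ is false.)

Recall that []ψ holds at a world iff ψ holds at every accessible world, and <>ψ holds iff ψ holds at some accessible world.
At 1: []<>p requires <>p at every successor {4, 6}.
    At 4: <>p requires p at some successor in {2, 3, 6}.
      p holds at 3, so <>p is true at 4.
    At 6: <>p requires p at some successor in {0, 4, 5}.
      p holds at 0, so <>p is true at 6.
So []<>p is true at 1.

Yes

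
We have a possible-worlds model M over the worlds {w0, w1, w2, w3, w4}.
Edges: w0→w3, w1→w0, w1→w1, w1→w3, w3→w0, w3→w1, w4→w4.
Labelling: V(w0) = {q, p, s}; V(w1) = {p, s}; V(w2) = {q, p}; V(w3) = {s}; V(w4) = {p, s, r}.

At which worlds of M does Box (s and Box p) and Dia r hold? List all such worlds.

Let φ = Box (s and Box p) and Dia r. Evaluate φ at each world:
  w0 (successors {w3}): φ is false.
  w1 (successors {w0, w1, w3}): φ is false.
  w2 (successors ∅): φ is false.
  w3 (successors {w0, w1}): φ is false.
  w4 (successors {w4}): φ is true.
For instance, at w0:
  At w0: Box (s and Box p) is true, Dia r is false, so Box (s and Box p) and Dia r is false.
    At w0: Box (s and Box p) requires s and Box p at every successor {w3}.
      At w3: s and Box p is true.
    So Box (s and Box p) is true at w0.
    At w0: Dia r requires r at some successor in {w3}.
      At w3: r is false.
    So Dia r is false at w0.
Satisfying worlds: {w4}

w4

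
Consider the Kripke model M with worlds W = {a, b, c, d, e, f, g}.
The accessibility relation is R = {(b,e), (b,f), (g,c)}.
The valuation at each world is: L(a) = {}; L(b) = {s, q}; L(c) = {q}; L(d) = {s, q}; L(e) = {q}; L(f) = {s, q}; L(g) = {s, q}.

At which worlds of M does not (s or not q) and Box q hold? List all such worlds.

Let φ = not (s or not q) and Box q. Evaluate φ at each world:
  a (successors ∅): φ is false.
  b (successors {e, f}): φ is false.
  c (successors ∅): φ is true.
  d (successors ∅): φ is false.
  e (successors ∅): φ is true.
  f (successors ∅): φ is false.
  g (successors {c}): φ is false.
For instance, at b:
  At b: not (s or not q) is false, Box q is true, so not (s or not q) and Box q is false.
    At b: Box q requires q at every successor {e, f}.
      At e: q is true.
      At f: q is true.
    So Box q is true at b.
Satisfying worlds: {c, e}

c, e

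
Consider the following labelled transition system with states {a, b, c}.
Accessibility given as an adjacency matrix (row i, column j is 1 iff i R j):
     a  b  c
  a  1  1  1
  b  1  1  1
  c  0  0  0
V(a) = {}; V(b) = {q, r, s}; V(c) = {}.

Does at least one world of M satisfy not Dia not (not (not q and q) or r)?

Yes

Let φ = not Dia not (not (not q and q) or r). Evaluate φ at each world:
  a (successors {a, b, c}): φ is true.
  b (successors {a, b, c}): φ is true.
  c (successors ∅): φ is true.
Detail at a (witness):
  At a: Dia not (not (not q and q) or r) is false, so not Dia not (not (not q and q) or r) is true.
    At a: Dia not (not (not q and q) or r) requires not (not (not q and q) or r) at some successor in {a, b, c}.
      At a: not (not (not q and q) or r) is false.
      At b: not (not (not q and q) or r) is false.
      At c: not (not (not q and q) or r) is false.
    So Dia not (not (not q and q) or r) is false at a.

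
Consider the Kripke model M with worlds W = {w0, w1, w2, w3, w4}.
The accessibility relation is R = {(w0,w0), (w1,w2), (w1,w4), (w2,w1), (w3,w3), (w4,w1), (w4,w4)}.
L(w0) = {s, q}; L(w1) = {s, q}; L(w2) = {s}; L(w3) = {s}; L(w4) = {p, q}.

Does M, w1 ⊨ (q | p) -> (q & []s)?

Recall that []ψ holds at a world iff ψ holds at every accessible world, and <>ψ holds iff ψ holds at some accessible world.
At w1: q | p is true, q & []s is false, so (q | p) -> (q & []s) is false.
  At w1: q is true, []s is false, so q & []s is false.
    At w1: []s requires s at every successor {w2, w4}.
      s fails at w4, so []s is false at w1.

No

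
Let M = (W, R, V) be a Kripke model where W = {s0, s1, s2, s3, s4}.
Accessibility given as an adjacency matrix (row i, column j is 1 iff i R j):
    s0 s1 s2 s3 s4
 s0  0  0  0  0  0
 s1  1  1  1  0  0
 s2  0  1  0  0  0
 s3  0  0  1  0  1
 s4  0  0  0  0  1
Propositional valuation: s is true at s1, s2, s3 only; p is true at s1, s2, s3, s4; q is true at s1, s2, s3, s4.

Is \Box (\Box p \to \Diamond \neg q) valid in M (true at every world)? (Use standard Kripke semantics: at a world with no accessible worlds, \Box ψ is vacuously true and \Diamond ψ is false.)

Recall that \Box ψ holds at a world iff ψ holds at every accessible world, and \Diamond ψ holds iff ψ holds at some accessible world.
Let φ = \Box (\Box p \to \Diamond \neg q). Evaluate φ at each world:
  s0 (successors ∅): φ is true.
  s1 (successors {s0, s1, s2}): φ is false.
  s2 (successors {s1}): φ is true.
  s3 (successors {s2, s4}): φ is false.
  s4 (successors {s4}): φ is false.
Detail at s1 (counterexample):
  At s1: \Box (\Box p \to \Diamond \neg q) requires \Box p \to \Diamond \neg q at every successor {s0, s1, s2}.
    \Box p \to \Diamond \neg q fails at s0, so \Box (\Box p \to \Diamond \neg q) is false at s1.
      At s0: \Box p is true, \Diamond \neg q is false, so \Box p \to \Diamond \neg q is false.

No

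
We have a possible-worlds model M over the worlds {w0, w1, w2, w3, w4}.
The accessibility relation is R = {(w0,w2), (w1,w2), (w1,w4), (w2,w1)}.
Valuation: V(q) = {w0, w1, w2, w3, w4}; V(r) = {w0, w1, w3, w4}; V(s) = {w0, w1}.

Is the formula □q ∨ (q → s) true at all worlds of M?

Yes

Let φ = □q ∨ (q → s). Evaluate φ at each world:
  w0 (successors {w2}): φ is true.
  w1 (successors {w2, w4}): φ is true.
  w2 (successors {w1}): φ is true.
  w3 (successors ∅): φ is true.
  w4 (successors ∅): φ is true.
For instance, at w1:
  At w1: □q is true, q → s is true, so □q ∨ (q → s) is true.
    At w1: □q requires q at every successor {w2, w4}.
      At w2: q is true.
      At w4: q is true.
    So □q is true at w1.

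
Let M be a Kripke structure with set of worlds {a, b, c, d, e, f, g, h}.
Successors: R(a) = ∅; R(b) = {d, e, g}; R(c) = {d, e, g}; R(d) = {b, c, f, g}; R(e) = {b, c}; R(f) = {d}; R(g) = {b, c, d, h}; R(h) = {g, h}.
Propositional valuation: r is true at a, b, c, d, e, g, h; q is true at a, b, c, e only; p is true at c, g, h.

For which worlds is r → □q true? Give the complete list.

a, e, f

Let φ = r → □q. Evaluate φ at each world:
  a (successors ∅): φ is true.
  b (successors {d, e, g}): φ is false.
  c (successors {d, e, g}): φ is false.
  d (successors {b, c, f, g}): φ is false.
  e (successors {b, c}): φ is true.
  f (successors {d}): φ is true.
  g (successors {b, c, d, h}): φ is false.
  h (successors {g, h}): φ is false.
For instance, at c:
  At c: r is true, □q is false, so r → □q is false.
    At c: □q requires q at every successor {d, e, g}.
      q fails at d, so □q is false at c.
Satisfying worlds: {a, e, f}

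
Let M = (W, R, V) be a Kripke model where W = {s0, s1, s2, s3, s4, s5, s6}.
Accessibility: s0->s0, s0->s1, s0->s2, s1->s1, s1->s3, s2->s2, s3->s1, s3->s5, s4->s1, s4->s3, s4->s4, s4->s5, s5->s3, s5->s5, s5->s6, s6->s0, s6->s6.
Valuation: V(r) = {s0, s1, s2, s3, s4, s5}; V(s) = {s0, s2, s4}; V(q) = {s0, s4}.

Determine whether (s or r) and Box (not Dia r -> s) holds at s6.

No

Recall that Box ψ holds at a world iff ψ holds at every accessible world, and Dia ψ holds iff ψ holds at some accessible world.
At s6: s or r is false, Box (not Dia r -> s) is true, so (s or r) and Box (not Dia r -> s) is false.
  At s6: Box (not Dia r -> s) requires not Dia r -> s at every successor {s0, s6}.
      At s0: not Dia r is false, s is true, so not Dia r -> s is true.
      At s6: not Dia r is false, s is false, so not Dia r -> s is true.
  So Box (not Dia r -> s) is true at s6.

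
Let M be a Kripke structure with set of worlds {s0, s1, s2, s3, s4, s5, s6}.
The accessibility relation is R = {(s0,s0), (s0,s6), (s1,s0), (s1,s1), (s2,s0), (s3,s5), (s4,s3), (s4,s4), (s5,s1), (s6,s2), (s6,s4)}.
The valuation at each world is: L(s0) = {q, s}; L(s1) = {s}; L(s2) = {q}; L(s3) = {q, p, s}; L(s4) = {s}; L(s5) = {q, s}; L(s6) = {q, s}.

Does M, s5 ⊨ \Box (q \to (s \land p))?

Yes

At s5: \Box (q \to (s \land p)) requires q \to (s \land p) at every successor {s1}.
  At s1: q \to (s \land p) is true.
So \Box (q \to (s \land p)) is true at s5.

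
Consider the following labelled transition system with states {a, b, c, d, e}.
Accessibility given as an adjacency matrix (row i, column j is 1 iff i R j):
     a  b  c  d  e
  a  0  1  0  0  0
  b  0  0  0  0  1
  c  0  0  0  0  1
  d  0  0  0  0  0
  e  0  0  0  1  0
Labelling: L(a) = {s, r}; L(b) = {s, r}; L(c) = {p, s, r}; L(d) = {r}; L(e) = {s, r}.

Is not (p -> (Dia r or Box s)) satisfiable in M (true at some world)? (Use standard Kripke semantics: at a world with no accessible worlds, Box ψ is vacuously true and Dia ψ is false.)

Recall that Box ψ holds at a world iff ψ holds at every accessible world, and Dia ψ holds iff ψ holds at some accessible world.
Let φ = not (p -> (Dia r or Box s)). Evaluate φ at each world:
  a (successors {b}): φ is false.
  b (successors {e}): φ is false.
  c (successors {e}): φ is false.
  d (successors ∅): φ is false.
  e (successors {d}): φ is false.
For instance, at c:
  At c: p -> (Dia r or Box s) is true, so not (p -> (Dia r or Box s)) is false.
    At c: p is true, Dia r or Box s is true, so p -> (Dia r or Box s) is true.
      At c: Dia r is true, Box s is true, so Dia r or Box s is true.

No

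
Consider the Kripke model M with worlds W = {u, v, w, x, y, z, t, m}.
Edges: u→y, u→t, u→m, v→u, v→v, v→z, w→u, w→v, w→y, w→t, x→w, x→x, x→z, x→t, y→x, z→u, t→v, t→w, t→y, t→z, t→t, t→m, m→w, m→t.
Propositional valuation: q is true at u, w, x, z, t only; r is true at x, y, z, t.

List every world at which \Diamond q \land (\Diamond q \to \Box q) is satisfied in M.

Let φ = \Diamond q \land (\Diamond q \to \Box q). Evaluate φ at each world:
  u (successors {y, t, m}): φ is false.
  v (successors {u, v, z}): φ is false.
  w (successors {u, v, y, t}): φ is false.
  x (successors {w, x, z, t}): φ is true.
  y (successors {x}): φ is true.
  z (successors {u}): φ is true.
  t (successors {v, w, y, z, t, m}): φ is false.
  m (successors {w, t}): φ is true.
For instance, at u:
  At u: \Diamond q is true, \Diamond q \to \Box q is false, so \Diamond q \land (\Diamond q \to \Box q) is false.
    At u: \Diamond q requires q at some successor in {y, t, m}.
      q holds at t, so \Diamond q is true at u.
    At u: \Diamond q is true, \Box q is false, so \Diamond q \to \Box q is false.
      At u: \Diamond q requires q at some successor in {y, t, m}.
        q holds at t, so \Diamond q is true at u.
      At u: \Box q requires q at every successor {y, t, m}.
        q fails at y, so \Box q is false at u.
Satisfying worlds: {x, y, z, m}

x, y, z, m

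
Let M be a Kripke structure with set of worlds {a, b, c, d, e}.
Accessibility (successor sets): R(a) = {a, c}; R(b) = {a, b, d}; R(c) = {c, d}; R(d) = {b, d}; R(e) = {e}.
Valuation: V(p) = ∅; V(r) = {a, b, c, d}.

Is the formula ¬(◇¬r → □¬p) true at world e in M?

No

At e: ◇¬r → □¬p is true, so ¬(◇¬r → □¬p) is false.
  At e: ◇¬r is true, □¬p is true, so ◇¬r → □¬p is true.
    At e: ◇¬r requires ¬r at some successor in {e}.
      ¬r holds at e, so ◇¬r is true at e.
    At e: □¬p requires ¬p at every successor {e}.
      At e: ¬p is true.
    So □¬p is true at e.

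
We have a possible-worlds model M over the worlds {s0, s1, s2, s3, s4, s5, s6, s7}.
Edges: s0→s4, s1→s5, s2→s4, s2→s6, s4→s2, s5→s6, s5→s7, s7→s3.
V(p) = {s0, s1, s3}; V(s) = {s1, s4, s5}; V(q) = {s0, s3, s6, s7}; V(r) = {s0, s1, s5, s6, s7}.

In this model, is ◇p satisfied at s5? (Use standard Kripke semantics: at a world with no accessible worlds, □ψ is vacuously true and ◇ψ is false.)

At s5: ◇p requires p at some successor in {s6, s7}.
  At s6: p is false.
  At s7: p is false.
So ◇p is false at s5.

No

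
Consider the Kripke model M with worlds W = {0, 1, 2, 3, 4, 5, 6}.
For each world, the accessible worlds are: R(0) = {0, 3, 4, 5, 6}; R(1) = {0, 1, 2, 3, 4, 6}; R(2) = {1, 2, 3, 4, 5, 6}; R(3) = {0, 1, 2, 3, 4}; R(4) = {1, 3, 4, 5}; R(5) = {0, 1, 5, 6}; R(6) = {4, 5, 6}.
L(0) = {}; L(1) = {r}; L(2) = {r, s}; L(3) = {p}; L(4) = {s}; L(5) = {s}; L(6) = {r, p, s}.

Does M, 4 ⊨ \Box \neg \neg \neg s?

No

At 4: \Box \neg \neg \neg s requires \neg \neg \neg s at every successor {1, 3, 4, 5}.
  \neg \neg \neg s fails at 4, so \Box \neg \neg \neg s is false at 4.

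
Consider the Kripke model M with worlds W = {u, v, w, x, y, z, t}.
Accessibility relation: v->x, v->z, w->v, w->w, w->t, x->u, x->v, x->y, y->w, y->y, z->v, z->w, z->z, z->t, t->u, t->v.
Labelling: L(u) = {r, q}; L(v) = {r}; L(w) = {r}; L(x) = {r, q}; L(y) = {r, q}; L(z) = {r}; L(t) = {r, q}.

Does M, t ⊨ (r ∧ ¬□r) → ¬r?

Yes

At t: r ∧ ¬□r is false, ¬r is false, so (r ∧ ¬□r) → ¬r is true.
  At t: r is true, ¬□r is false, so r ∧ ¬□r is false.
    At t: □r is true, so ¬□r is false.
      At t: □r requires r at every successor {u, v}.
        At u: r is true.
        At v: r is true.
      So □r is true at t.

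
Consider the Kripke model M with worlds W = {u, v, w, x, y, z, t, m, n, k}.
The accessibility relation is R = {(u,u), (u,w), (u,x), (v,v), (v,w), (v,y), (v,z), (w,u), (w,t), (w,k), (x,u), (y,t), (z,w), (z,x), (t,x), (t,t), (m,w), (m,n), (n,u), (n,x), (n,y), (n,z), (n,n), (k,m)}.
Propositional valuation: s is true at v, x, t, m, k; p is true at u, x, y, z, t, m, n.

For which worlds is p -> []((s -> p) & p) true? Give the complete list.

Recall that []ψ holds at a world iff ψ holds at every accessible world, and <>ψ holds iff ψ holds at some accessible world.
Let φ = p -> []((s -> p) & p). Evaluate φ at each world:
  u (successors {u, w, x}): φ is false.
  v (successors {v, w, y, z}): φ is true.
  w (successors {u, t, k}): φ is true.
  x (successors {u}): φ is true.
  y (successors {t}): φ is true.
  z (successors {w, x}): φ is false.
  t (successors {x, t}): φ is true.
  m (successors {w, n}): φ is false.
  n (successors {u, x, y, z, n}): φ is true.
  k (successors {m}): φ is true.
For instance, at t:
  At t: p is true, []((s -> p) & p) is true, so p -> []((s -> p) & p) is true.
    At t: []((s -> p) & p) requires (s -> p) & p at every successor {x, t}.
      At x: (s -> p) & p is true.
      At t: (s -> p) & p is true.
    So []((s -> p) & p) is true at t.
Satisfying worlds: {v, w, x, y, t, n, k}

v, w, x, y, t, n, k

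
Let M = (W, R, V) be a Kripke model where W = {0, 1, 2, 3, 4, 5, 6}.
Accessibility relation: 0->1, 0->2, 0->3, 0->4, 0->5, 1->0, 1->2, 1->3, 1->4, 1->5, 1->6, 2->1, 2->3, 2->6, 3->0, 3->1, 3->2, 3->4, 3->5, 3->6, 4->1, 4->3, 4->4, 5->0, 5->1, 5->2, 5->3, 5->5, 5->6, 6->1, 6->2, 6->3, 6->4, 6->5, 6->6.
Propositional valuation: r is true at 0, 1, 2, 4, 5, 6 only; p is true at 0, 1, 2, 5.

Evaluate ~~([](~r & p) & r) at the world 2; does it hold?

At 2: ~([](~r & p) & r) is true, so ~~([](~r & p) & r) is false.
  At 2: [](~r & p) & r is false, so ~([](~r & p) & r) is true.
    At 2: [](~r & p) is false, r is true, so [](~r & p) & r is false.
      At 2: [](~r & p) requires ~r & p at every successor {1, 3, 6}.
        ~r & p fails at 1, so [](~r & p) is false at 2.

No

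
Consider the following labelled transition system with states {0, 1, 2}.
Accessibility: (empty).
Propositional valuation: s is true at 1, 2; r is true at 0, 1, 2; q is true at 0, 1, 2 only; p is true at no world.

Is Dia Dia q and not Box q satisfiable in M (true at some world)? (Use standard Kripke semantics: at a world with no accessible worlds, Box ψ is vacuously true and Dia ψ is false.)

No

Let φ = Dia Dia q and not Box q. Evaluate φ at each world:
  0 (successors ∅): φ is false.
  1 (successors ∅): φ is false.
  2 (successors ∅): φ is false.
For instance, at 1:
  At 1: Dia Dia q is false, not Box q is false, so Dia Dia q and not Box q is false.
    At 1: no accessible worlds, so Dia Dia q is false.
    At 1: Box q is true, so not Box q is false.
      At 1: no accessible worlds, so Box q holds vacuously.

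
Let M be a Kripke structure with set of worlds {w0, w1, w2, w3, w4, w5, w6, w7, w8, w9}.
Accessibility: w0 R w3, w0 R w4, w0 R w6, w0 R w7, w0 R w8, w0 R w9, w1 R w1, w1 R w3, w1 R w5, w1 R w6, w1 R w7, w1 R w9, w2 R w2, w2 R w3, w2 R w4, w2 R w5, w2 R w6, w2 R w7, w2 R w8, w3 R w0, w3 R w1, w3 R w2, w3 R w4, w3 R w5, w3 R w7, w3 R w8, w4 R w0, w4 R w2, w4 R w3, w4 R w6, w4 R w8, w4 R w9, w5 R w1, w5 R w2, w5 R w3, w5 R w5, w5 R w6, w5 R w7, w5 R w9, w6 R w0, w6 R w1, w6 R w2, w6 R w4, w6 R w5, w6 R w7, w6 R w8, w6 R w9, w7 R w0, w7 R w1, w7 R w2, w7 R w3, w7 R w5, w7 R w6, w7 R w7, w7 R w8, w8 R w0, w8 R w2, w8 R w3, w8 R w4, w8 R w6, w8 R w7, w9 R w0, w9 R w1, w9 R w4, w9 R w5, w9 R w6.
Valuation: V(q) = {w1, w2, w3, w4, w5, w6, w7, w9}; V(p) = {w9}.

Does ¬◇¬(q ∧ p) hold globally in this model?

No

Let φ = ¬◇¬(q ∧ p). Evaluate φ at each world:
  w0 (successors {w3, w4, w6, w7, w8, w9}): φ is false.
  w1 (successors {w1, w3, w5, w6, w7, w9}): φ is false.
  w2 (successors {w2, w3, w4, w5, w6, w7, w8}): φ is false.
  w3 (successors {w0, w1, w2, w4, w5, w7, w8}): φ is false.
  w4 (successors {w0, w2, w3, w6, w8, w9}): φ is false.
  w5 (successors {w1, w2, w3, w5, w6, w7, w9}): φ is false.
  w6 (successors {w0, w1, w2, w4, w5, w7, w8, w9}): φ is false.
  w7 (successors {w0, w1, w2, w3, w5, w6, w7, w8}): φ is false.
  w8 (successors {w0, w2, w3, w4, w6, w7}): φ is false.
  w9 (successors {w0, w1, w4, w5, w6}): φ is false.
Detail at w0 (counterexample):
  At w0: ◇¬(q ∧ p) is true, so ¬◇¬(q ∧ p) is false.
    At w0: ◇¬(q ∧ p) requires ¬(q ∧ p) at some successor in {w3, w4, w6, w7, w8, w9}.
      ¬(q ∧ p) holds at w3, so ◇¬(q ∧ p) is true at w0.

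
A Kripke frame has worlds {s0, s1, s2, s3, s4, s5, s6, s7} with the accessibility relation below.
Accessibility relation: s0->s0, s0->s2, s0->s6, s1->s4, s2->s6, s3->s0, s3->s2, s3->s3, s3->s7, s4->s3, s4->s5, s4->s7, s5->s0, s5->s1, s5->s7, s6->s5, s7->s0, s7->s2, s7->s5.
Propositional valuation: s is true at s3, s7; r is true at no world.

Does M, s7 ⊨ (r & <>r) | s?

Yes

At s7: r & <>r is false, s is true, so (r & <>r) | s is true.
  At s7: r is false, <>r is false, so r & <>r is false.
    At s7: <>r requires r at some successor in {s0, s2, s5}.
      At s0: r is false.
      At s2: r is false.
      At s5: r is false.
    So <>r is false at s7.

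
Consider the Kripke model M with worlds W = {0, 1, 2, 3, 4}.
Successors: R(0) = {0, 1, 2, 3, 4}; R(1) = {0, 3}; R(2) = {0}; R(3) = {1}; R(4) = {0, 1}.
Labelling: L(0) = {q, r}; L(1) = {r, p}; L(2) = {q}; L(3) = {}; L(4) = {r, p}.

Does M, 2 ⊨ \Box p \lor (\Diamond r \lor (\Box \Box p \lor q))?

Yes

Recall that \Box ψ holds at a world iff ψ holds at every accessible world, and \Diamond ψ holds iff ψ holds at some accessible world.
At 2: \Box p is false, \Diamond r \lor (\Box \Box p \lor q) is true, so \Box p \lor (\Diamond r \lor (\Box \Box p \lor q)) is true.
  At 2: \Box p requires p at every successor {0}.
    p fails at 0, so \Box p is false at 2.
  At 2: \Diamond r is true, \Box \Box p \lor q is true, so \Diamond r \lor (\Box \Box p \lor q) is true.
    At 2: \Diamond r requires r at some successor in {0}.
      r holds at 0, so \Diamond r is true at 2.
    At 2: \Box \Box p is false, q is true, so \Box \Box p \lor q is true.
      At 2: \Box \Box p requires \Box p at every successor {0}.
        \Box p fails at 0, so \Box \Box p is false at 2.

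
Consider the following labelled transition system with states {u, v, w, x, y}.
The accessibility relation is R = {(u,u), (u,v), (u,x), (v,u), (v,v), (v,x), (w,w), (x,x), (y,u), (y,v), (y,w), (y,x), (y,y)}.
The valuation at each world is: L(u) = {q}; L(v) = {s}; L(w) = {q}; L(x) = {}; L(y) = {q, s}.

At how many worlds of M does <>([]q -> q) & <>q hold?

Let φ = <>([]q -> q) & <>q. Evaluate φ at each world:
  u (successors {u, v, x}): φ is true.
  v (successors {u, v, x}): φ is true.
  w (successors {w}): φ is true.
  x (successors {x}): φ is false.
  y (successors {u, v, w, x, y}): φ is true.
For instance, at w:
  At w: <>([]q -> q) is true, <>q is true, so <>([]q -> q) & <>q is true.
    At w: <>([]q -> q) requires []q -> q at some successor in {w}.
      []q -> q holds at w, so <>([]q -> q) is true at w.
    At w: <>q requires q at some successor in {w}.
      q holds at w, so <>q is true at w.
Satisfying worlds: {u, v, w, y}

4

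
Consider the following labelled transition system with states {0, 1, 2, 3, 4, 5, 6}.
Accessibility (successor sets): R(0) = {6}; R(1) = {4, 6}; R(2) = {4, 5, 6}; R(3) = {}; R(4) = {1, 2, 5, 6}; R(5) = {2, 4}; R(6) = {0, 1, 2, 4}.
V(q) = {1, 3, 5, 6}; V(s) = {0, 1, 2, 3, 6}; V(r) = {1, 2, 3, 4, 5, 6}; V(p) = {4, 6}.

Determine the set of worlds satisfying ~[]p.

2, 4, 5, 6

Recall that []ψ holds at a world iff ψ holds at every accessible world, and <>ψ holds iff ψ holds at some accessible world.
Let φ = ~[]p. Evaluate φ at each world:
  0 (successors {6}): φ is false.
  1 (successors {4, 6}): φ is false.
  2 (successors {4, 5, 6}): φ is true.
  3 (successors ∅): φ is false.
  4 (successors {1, 2, 5, 6}): φ is true.
  5 (successors {2, 4}): φ is true.
  6 (successors {0, 1, 2, 4}): φ is true.
For instance, at 1:
  At 1: []p is true, so ~[]p is false.
    At 1: []p requires p at every successor {4, 6}.
      At 4: p is true.
      At 6: p is true.
    So []p is true at 1.
Satisfying worlds: {2, 4, 5, 6}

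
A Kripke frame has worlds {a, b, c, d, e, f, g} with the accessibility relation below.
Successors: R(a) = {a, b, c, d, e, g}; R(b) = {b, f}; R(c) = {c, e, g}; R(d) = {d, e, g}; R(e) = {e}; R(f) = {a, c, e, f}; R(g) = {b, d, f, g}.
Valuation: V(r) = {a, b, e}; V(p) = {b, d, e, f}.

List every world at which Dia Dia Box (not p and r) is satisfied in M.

none

Let φ = Dia Dia Box (not p and r). Evaluate φ at each world:
  a (successors {a, b, c, d, e, g}): φ is false.
  b (successors {b, f}): φ is false.
  c (successors {c, e, g}): φ is false.
  d (successors {d, e, g}): φ is false.
  e (successors {e}): φ is false.
  f (successors {a, c, e, f}): φ is false.
  g (successors {b, d, f, g}): φ is false.
For instance, at a:
  At a: Dia Dia Box (not p and r) requires Dia Box (not p and r) at some successor in {a, b, c, d, e, g}.
    At a: Dia Box (not p and r) is false.
    At b: Dia Box (not p and r) is false.
    At c: Dia Box (not p and r) is false.
    At d: Dia Box (not p and r) is false.
    At e: Dia Box (not p and r) is false.
    At g: Dia Box (not p and r) is false.
  So Dia Dia Box (not p and r) is false at a.
Satisfying worlds: none.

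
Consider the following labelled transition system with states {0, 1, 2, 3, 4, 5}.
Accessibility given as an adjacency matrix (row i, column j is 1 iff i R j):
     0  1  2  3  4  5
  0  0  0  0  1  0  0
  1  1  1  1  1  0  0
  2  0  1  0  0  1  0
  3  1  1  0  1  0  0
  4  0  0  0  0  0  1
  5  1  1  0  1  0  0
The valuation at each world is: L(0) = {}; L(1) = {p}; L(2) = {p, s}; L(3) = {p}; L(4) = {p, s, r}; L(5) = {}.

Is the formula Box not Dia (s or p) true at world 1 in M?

At 1: Box not Dia (s or p) requires not Dia (s or p) at every successor {0, 1, 2, 3}.
  not Dia (s or p) fails at 0, so Box not Dia (s or p) is false at 1.
    At 0: Dia (s or p) is true, so not Dia (s or p) is false.
      At 0: Dia (s or p) requires s or p at some successor in {3}.
        s or p holds at 3, so Dia (s or p) is true at 0.

No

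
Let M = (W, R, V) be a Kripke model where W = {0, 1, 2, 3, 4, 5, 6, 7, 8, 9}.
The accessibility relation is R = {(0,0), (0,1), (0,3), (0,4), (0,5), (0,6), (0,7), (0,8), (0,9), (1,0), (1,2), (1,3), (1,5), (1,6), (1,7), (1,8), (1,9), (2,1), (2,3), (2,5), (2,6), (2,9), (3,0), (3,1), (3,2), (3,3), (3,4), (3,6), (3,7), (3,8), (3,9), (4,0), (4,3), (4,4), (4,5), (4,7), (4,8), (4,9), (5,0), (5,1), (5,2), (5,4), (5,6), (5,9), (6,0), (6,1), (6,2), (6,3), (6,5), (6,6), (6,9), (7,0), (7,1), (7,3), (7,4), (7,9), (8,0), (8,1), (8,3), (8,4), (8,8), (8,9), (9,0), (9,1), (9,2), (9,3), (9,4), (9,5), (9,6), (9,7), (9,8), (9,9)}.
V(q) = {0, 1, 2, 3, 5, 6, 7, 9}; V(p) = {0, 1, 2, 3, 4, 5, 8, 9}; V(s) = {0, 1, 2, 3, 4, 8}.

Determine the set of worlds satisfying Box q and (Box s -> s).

2, 6

Recall that Box ψ holds at a world iff ψ holds at every accessible world, and Dia ψ holds iff ψ holds at some accessible world.
Let φ = Box q and (Box s -> s). Evaluate φ at each world:
  0 (successors {0, 1, 3, 4, 5, 6, 7, 8, 9}): φ is false.
  1 (successors {0, 2, 3, 5, 6, 7, 8, 9}): φ is false.
  2 (successors {1, 3, 5, 6, 9}): φ is true.
  3 (successors {0, 1, 2, 3, 4, 6, 7, 8, 9}): φ is false.
  4 (successors {0, 3, 4, 5, 7, 8, 9}): φ is false.
  5 (successors {0, 1, 2, 4, 6, 9}): φ is false.
  6 (successors {0, 1, 2, 3, 5, 6, 9}): φ is true.
  7 (successors {0, 1, 3, 4, 9}): φ is false.
  8 (successors {0, 1, 3, 4, 8, 9}): φ is false.
  9 (successors {0, 1, 2, 3, 4, 5, 6, 7, 8, 9}): φ is false.
For instance, at 1:
  At 1: Box q is false, Box s -> s is true, so Box q and (Box s -> s) is false.
    At 1: Box q requires q at every successor {0, 2, 3, 5, 6, 7, 8, 9}.
      q fails at 8, so Box q is false at 1.
    At 1: Box s is false, s is true, so Box s -> s is true.
      At 1: Box s requires s at every successor {0, 2, 3, 5, 6, 7, 8, 9}.
        s fails at 5, so Box s is false at 1.
Satisfying worlds: {2, 6}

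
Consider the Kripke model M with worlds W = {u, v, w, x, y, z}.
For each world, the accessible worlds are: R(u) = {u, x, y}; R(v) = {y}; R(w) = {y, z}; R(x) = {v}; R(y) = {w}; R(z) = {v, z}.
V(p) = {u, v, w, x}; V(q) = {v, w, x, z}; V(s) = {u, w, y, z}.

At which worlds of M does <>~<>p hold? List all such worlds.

x, y, z

Let φ = <>~<>p. Evaluate φ at each world:
  u (successors {u, x, y}): φ is false.
  v (successors {y}): φ is false.
  w (successors {y, z}): φ is false.
  x (successors {v}): φ is true.
  y (successors {w}): φ is true.
  z (successors {v, z}): φ is true.
For instance, at z:
  At z: <>~<>p requires ~<>p at some successor in {v, z}.
    ~<>p holds at v, so <>~<>p is true at z.
      At v: <>p is false, so ~<>p is true.
Satisfying worlds: {x, y, z}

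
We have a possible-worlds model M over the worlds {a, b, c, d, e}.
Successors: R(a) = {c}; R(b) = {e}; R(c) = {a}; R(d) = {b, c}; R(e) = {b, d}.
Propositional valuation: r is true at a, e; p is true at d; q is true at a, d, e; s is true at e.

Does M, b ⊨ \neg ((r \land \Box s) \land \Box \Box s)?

Yes

At b: (r \land \Box s) \land \Box \Box s is false, so \neg ((r \land \Box s) \land \Box \Box s) is true.
  At b: r \land \Box s is false, \Box \Box s is false, so (r \land \Box s) \land \Box \Box s is false.
    At b: r is false, \Box s is true, so r \land \Box s is false.
      At b: \Box s requires s at every successor {e}.
        At e: s is true.
      So \Box s is true at b.
    At b: \Box \Box s requires \Box s at every successor {e}.
      \Box s fails at e, so \Box \Box s is false at b.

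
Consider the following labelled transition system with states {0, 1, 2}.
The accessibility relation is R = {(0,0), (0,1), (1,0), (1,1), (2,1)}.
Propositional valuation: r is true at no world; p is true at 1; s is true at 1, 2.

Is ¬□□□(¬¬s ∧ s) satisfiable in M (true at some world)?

Yes

Let φ = ¬□□□(¬¬s ∧ s). Evaluate φ at each world:
  0 (successors {0, 1}): φ is true.
  1 (successors {0, 1}): φ is true.
  2 (successors {1}): φ is true.
Detail at 0 (witness):
  At 0: □□□(¬¬s ∧ s) is false, so ¬□□□(¬¬s ∧ s) is true.
    At 0: □□□(¬¬s ∧ s) requires □□(¬¬s ∧ s) at every successor {0, 1}.
      □□(¬¬s ∧ s) fails at 0, so □□□(¬¬s ∧ s) is false at 0.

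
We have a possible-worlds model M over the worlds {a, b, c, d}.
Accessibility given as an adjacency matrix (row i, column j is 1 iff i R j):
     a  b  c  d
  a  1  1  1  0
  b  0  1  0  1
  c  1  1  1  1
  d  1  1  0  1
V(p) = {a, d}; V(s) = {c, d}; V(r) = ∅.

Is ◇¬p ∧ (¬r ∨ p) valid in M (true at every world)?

Yes

Let φ = ◇¬p ∧ (¬r ∨ p). Evaluate φ at each world:
  a (successors {a, b, c}): φ is true.
  b (successors {b, d}): φ is true.
  c (successors {a, b, c, d}): φ is true.
  d (successors {a, b, d}): φ is true.
For instance, at d:
  At d: ◇¬p is true, ¬r ∨ p is true, so ◇¬p ∧ (¬r ∨ p) is true.
    At d: ◇¬p requires ¬p at some successor in {a, b, d}.
      ¬p holds at b, so ◇¬p is true at d.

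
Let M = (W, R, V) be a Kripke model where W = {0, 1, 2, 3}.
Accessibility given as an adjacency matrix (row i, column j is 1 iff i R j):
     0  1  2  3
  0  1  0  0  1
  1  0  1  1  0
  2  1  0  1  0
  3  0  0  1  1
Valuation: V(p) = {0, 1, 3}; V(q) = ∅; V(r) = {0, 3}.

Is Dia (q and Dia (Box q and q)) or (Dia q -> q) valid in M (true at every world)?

Let φ = Dia (q and Dia (Box q and q)) or (Dia q -> q). Evaluate φ at each world:
  0 (successors {0, 3}): φ is true.
  1 (successors {1, 2}): φ is true.
  2 (successors {0, 2}): φ is true.
  3 (successors {2, 3}): φ is true.
For instance, at 1:
  At 1: Dia (q and Dia (Box q and q)) is false, Dia q -> q is true, so Dia (q and Dia (Box q and q)) or (Dia q -> q) is true.
    At 1: Dia (q and Dia (Box q and q)) requires q and Dia (Box q and q) at some successor in {1, 2}.
      At 1: q and Dia (Box q and q) is false.
      At 2: q and Dia (Box q and q) is false.
    So Dia (q and Dia (Box q and q)) is false at 1.
    At 1: Dia q is false, q is false, so Dia q -> q is true.
      At 1: Dia q requires q at some successor in {1, 2}.
        At 1: q is false.
        At 2: q is false.
      So Dia q is false at 1.

Yes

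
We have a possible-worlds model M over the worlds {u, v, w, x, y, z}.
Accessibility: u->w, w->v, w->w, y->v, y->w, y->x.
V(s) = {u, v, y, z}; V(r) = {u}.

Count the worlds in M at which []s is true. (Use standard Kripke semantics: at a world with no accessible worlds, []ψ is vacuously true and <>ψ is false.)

Let φ = []s. Evaluate φ at each world:
  u (successors {w}): φ is false.
  v (successors ∅): φ is true.
  w (successors {v, w}): φ is false.
  x (successors ∅): φ is true.
  y (successors {v, w, x}): φ is false.
  z (successors ∅): φ is true.
For instance, at u:
  At u: []s requires s at every successor {w}.
    s fails at w, so []s is false at u.
Satisfying worlds: {v, x, z}

3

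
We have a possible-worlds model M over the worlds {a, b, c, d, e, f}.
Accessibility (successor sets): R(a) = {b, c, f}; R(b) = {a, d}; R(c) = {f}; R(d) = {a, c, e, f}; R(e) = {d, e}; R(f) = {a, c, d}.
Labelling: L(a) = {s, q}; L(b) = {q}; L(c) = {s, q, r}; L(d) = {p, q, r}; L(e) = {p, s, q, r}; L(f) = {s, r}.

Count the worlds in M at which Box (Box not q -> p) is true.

3

Recall that Box ψ holds at a world iff ψ holds at every accessible world, and Dia ψ holds iff ψ holds at some accessible world.
Let φ = Box (Box not q -> p). Evaluate φ at each world:
  a (successors {b, c, f}): φ is false.
  b (successors {a, d}): φ is true.
  c (successors {f}): φ is true.
  d (successors {a, c, e, f}): φ is false.
  e (successors {d, e}): φ is true.
  f (successors {a, c, d}): φ is false.
For instance, at f:
  At f: Box (Box not q -> p) requires Box not q -> p at every successor {a, c, d}.
    Box not q -> p fails at c, so Box (Box not q -> p) is false at f.
      At c: Box not q is true, p is false, so Box not q -> p is false.
Satisfying worlds: {b, c, e}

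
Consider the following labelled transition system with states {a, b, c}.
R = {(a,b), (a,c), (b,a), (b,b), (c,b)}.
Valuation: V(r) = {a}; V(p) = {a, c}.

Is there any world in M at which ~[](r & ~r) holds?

Let φ = ~[](r & ~r). Evaluate φ at each world:
  a (successors {b, c}): φ is true.
  b (successors {a, b}): φ is true.
  c (successors {b}): φ is true.
Detail at a (witness):
  At a: [](r & ~r) is false, so ~[](r & ~r) is true.
    At a: [](r & ~r) requires r & ~r at every successor {b, c}.
      r & ~r fails at b, so [](r & ~r) is false at a.

Yes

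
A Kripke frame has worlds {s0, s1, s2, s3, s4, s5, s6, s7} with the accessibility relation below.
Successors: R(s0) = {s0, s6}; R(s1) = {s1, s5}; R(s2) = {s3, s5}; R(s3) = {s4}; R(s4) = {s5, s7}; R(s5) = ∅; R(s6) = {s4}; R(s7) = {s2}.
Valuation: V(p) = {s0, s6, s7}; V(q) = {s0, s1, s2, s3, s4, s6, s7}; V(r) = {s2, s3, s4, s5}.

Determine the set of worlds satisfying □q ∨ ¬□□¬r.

s0, s1, s2, s3, s4, s5, s6, s7

Let φ = □q ∨ ¬□□¬r. Evaluate φ at each world:
  s0 (successors {s0, s6}): φ is true.
  s1 (successors {s1, s5}): φ is true.
  s2 (successors {s3, s5}): φ is true.
  s3 (successors {s4}): φ is true.
  s4 (successors {s5, s7}): φ is true.
  s5 (successors ∅): φ is true.
  s6 (successors {s4}): φ is true.
  s7 (successors {s2}): φ is true.
For instance, at s2:
  At s2: □q is false, ¬□□¬r is true, so □q ∨ ¬□□¬r is true.
    At s2: □q requires q at every successor {s3, s5}.
      q fails at s5, so □q is false at s2.
    At s2: □□¬r is false, so ¬□□¬r is true.
      At s2: □□¬r requires □¬r at every successor {s3, s5}.
        □¬r fails at s3, so □□¬r is false at s2.
Satisfying worlds: {s0, s1, s2, s3, s4, s5, s6, s7}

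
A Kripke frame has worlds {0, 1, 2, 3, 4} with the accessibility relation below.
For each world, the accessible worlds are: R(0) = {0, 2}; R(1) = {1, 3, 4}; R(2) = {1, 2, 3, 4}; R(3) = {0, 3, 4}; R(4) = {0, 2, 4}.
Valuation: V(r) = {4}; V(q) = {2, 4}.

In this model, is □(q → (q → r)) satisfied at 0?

At 0: □(q → (q → r)) requires q → (q → r) at every successor {0, 2}.
  q → (q → r) fails at 2, so □(q → (q → r)) is false at 0.

No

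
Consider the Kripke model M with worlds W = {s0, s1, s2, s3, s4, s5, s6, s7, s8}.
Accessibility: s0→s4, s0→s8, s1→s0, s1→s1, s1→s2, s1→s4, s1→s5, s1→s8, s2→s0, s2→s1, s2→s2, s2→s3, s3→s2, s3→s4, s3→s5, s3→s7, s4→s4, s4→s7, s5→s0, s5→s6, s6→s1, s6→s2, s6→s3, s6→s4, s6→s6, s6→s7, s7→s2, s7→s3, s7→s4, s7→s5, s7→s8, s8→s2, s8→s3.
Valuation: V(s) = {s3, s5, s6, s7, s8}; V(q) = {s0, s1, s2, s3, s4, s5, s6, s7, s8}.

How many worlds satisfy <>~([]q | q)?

Let φ = <>~([]q | q). Evaluate φ at each world:
  s0 (successors {s4, s8}): φ is false.
  s1 (successors {s0, s1, s2, s4, s5, s8}): φ is false.
  s2 (successors {s0, s1, s2, s3}): φ is false.
  s3 (successors {s2, s4, s5, s7}): φ is false.
  s4 (successors {s4, s7}): φ is false.
  s5 (successors {s0, s6}): φ is false.
  s6 (successors {s1, s2, s3, s4, s6, s7}): φ is false.
  s7 (successors {s2, s3, s4, s5, s8}): φ is false.
  s8 (successors {s2, s3}): φ is false.
For instance, at s2:
  At s2: <>~([]q | q) requires ~([]q | q) at some successor in {s0, s1, s2, s3}.
    At s0: ~([]q | q) is false.
    At s1: ~([]q | q) is false.
    At s2: ~([]q | q) is false.
    At s3: ~([]q | q) is false.
  So <>~([]q | q) is false at s2.
Satisfying worlds: none.

0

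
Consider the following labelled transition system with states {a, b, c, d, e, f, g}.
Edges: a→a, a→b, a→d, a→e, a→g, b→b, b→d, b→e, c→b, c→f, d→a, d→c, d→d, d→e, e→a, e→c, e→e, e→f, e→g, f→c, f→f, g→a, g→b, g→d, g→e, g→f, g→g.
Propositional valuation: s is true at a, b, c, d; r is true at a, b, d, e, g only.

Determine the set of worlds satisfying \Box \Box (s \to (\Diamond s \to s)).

Recall that \Box ψ holds at a world iff ψ holds at every accessible world, and \Diamond ψ holds iff ψ holds at some accessible world.
Let φ = \Box \Box (s \to (\Diamond s \to s)). Evaluate φ at each world:
  a (successors {a, b, d, e, g}): φ is true.
  b (successors {b, d, e}): φ is true.
  c (successors {b, f}): φ is true.
  d (successors {a, c, d, e}): φ is true.
  e (successors {a, c, e, f, g}): φ is true.
  f (successors {c, f}): φ is true.
  g (successors {a, b, d, e, f, g}): φ is true.
For instance, at g:
  At g: \Box \Box (s \to (\Diamond s \to s)) requires \Box (s \to (\Diamond s \to s)) at every successor {a, b, d, e, f, g}.
    At a: \Box (s \to (\Diamond s \to s)) is true.
    At b: \Box (s \to (\Diamond s \to s)) is true.
    At d: \Box (s \to (\Diamond s \to s)) is true.
    At e: \Box (s \to (\Diamond s \to s)) is true.
    At f: \Box (s \to (\Diamond s \to s)) is true.
    At g: \Box (s \to (\Diamond s \to s)) is true.
  So \Box \Box (s \to (\Diamond s \to s)) is true at g.
Satisfying worlds: {a, b, c, d, e, f, g}

a, b, c, d, e, f, g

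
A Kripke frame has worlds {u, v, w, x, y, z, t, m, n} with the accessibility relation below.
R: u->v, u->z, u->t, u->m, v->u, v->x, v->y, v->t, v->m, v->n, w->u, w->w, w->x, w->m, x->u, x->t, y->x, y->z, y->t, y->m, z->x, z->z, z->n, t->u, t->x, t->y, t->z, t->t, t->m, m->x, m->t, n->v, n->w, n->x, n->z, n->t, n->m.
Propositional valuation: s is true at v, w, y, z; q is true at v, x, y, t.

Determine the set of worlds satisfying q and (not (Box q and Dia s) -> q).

v, x, y, t

Recall that Box ψ holds at a world iff ψ holds at every accessible world, and Dia ψ holds iff ψ holds at some accessible world.
Let φ = q and (not (Box q and Dia s) -> q). Evaluate φ at each world:
  u (successors {v, z, t, m}): φ is false.
  v (successors {u, x, y, t, m, n}): φ is true.
  w (successors {u, w, x, m}): φ is false.
  x (successors {u, t}): φ is true.
  y (successors {x, z, t, m}): φ is true.
  z (successors {x, z, n}): φ is false.
  t (successors {u, x, y, z, t, m}): φ is true.
  m (successors {x, t}): φ is false.
  n (successors {v, w, x, z, t, m}): φ is false.
For instance, at t:
  At t: q is true, not (Box q and Dia s) -> q is true, so q and (not (Box q and Dia s) -> q) is true.
    At t: not (Box q and Dia s) is true, q is true, so not (Box q and Dia s) -> q is true.
      At t: Box q and Dia s is false, so not (Box q and Dia s) is true.
Satisfying worlds: {v, x, y, t}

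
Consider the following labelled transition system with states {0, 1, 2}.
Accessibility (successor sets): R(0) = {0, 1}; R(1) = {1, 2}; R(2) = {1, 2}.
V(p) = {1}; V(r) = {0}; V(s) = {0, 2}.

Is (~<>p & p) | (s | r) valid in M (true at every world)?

No

Let φ = (~<>p & p) | (s | r). Evaluate φ at each world:
  0 (successors {0, 1}): φ is true.
  1 (successors {1, 2}): φ is false.
  2 (successors {1, 2}): φ is true.
Detail at 1 (counterexample):
  At 1: ~<>p & p is false, s | r is false, so (~<>p & p) | (s | r) is false.
    At 1: ~<>p is false, p is true, so ~<>p & p is false.
      At 1: <>p is true, so ~<>p is false.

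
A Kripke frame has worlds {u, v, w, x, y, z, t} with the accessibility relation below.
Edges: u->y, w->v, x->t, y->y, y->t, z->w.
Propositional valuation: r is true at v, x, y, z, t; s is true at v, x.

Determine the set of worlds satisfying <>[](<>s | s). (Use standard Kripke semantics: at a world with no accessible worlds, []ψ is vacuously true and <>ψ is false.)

w, x, y, z

Let φ = <>[](<>s | s). Evaluate φ at each world:
  u (successors {y}): φ is false.
  v (successors ∅): φ is false.
  w (successors {v}): φ is true.
  x (successors {t}): φ is true.
  y (successors {y, t}): φ is true.
  z (successors {w}): φ is true.
  t (successors ∅): φ is false.
For instance, at x:
  At x: <>[](<>s | s) requires [](<>s | s) at some successor in {t}.
    [](<>s | s) holds at t, so <>[](<>s | s) is true at x.
      At t: no accessible worlds, so [](<>s | s) holds vacuously.
Satisfying worlds: {w, x, y, z}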